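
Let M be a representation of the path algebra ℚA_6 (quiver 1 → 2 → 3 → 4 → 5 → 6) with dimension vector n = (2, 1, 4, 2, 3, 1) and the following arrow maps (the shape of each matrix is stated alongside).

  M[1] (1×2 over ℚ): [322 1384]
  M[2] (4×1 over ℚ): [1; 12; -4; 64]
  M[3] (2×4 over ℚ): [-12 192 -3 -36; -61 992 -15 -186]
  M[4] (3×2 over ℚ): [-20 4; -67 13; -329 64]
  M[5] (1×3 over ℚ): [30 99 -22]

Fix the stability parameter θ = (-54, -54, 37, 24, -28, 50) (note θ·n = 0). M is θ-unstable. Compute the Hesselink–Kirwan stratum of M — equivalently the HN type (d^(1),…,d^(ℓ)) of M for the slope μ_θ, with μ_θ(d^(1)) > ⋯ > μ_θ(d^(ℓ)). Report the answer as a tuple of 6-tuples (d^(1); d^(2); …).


Via rank(M_{q-1}∘⋯∘M_p): M ≅ I[1,1], I[1,6], I[3,3]^2, I[3,5], I[5,5].
μ_θ-semistable layers: μ^(1)=50; μ^(2)=37; μ^(3)=11; μ^(4)=-28; μ^(5)=-54

((0, 0, 0, 0, 0, 1); (0, 0, 2, 0, 0, 0); (0, 0, 2, 2, 2, 0); (0, 0, 0, 0, 1, 0); (2, 1, 0, 0, 0, 0))


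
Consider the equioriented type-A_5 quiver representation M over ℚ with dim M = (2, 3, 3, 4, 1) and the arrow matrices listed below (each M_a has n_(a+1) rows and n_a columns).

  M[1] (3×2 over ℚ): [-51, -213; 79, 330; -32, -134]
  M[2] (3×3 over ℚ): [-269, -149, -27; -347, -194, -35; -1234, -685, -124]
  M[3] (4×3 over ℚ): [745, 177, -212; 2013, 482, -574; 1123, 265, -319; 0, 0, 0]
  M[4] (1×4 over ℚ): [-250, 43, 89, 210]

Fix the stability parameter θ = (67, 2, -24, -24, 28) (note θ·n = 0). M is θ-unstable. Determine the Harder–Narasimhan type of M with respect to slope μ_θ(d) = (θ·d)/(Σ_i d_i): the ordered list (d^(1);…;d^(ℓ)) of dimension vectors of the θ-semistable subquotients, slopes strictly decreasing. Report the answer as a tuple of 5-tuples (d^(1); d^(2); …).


Barcode: M ≅ I[1,4], I[1,5], I[2,2], I[3,4], I[4,4]. HN layers by μ_θ (4 steps, strictly decreasing):
  μ^(1)=28; μ^(2)=21/4; μ^(3)=2; μ^(4)=-24

((0, 0, 0, 0, 1); (2, 2, 2, 2, 0); (0, 1, 0, 0, 0); (0, 0, 1, 2, 0))


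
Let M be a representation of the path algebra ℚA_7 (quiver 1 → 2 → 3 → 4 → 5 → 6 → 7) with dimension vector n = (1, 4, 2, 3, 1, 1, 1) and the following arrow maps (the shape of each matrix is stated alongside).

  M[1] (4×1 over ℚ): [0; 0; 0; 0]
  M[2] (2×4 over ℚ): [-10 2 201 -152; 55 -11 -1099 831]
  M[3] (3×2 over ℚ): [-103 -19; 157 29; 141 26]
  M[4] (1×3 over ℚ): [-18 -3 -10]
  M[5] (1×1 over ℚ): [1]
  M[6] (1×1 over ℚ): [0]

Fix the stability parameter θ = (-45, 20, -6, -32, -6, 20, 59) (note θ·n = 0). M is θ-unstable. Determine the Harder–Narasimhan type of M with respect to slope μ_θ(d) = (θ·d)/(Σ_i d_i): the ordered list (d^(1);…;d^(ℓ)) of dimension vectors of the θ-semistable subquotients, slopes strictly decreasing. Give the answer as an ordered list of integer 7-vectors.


Interval decomposition of M: I[1,1], I[2,2]^2, I[2,4], I[2,6], I[4,4], I[7,7].
HN type (ℓ=5): μ^(1)=59; μ^(2)=20; μ^(3)=-6; μ^(4)=-32; μ^(5)=-45

((0, 0, 0, 0, 0, 0, 1); (0, 2, 0, 0, 0, 1, 0); (0, 2, 2, 2, 1, 0, 0); (0, 0, 0, 1, 0, 0, 0); (1, 0, 0, 0, 0, 0, 0))


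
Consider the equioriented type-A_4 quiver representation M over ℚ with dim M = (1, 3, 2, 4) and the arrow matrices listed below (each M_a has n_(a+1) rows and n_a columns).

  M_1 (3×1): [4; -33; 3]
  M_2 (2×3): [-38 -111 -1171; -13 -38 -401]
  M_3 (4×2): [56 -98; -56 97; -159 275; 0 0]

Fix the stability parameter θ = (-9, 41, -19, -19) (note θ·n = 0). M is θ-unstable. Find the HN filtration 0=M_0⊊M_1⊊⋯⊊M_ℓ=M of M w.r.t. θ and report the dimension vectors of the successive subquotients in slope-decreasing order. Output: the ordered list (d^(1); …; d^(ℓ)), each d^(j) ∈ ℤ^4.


Interval decomposition of M: I[1,4], I[2,2], I[2,4], I[4,4]^2.
HN type (ℓ=4): μ^(1)=41; μ^(2)=1; μ^(3)=-9; μ^(4)=-19

((0, 1, 0, 0); (0, 2, 2, 2); (1, 0, 0, 0); (0, 0, 0, 2))


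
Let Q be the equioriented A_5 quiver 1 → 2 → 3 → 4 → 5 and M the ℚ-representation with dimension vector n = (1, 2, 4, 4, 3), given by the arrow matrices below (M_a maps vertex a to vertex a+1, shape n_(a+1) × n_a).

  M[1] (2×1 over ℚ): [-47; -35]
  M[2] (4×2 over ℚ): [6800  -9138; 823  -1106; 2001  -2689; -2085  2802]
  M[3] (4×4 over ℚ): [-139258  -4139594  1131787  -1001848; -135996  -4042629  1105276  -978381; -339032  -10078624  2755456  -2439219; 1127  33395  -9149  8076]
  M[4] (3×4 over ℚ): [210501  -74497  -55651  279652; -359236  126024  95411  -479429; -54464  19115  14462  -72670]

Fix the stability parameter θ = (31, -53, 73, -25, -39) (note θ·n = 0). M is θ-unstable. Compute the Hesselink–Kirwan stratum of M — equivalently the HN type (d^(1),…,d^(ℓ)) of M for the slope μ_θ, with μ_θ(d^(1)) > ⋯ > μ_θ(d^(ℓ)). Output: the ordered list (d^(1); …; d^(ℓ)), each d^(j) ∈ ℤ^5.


Barcode: M ≅ I[1,5], I[2,5], I[3,4], I[3,5]. HN layers by μ_θ (4 steps, strictly decreasing):
  μ^(1)=24; μ^(2)=3; μ^(3)=-11; μ^(4)=-53

((0, 0, 1, 1, 0); (0, 0, 3, 3, 3); (1, 1, 0, 0, 0); (0, 1, 0, 0, 0))


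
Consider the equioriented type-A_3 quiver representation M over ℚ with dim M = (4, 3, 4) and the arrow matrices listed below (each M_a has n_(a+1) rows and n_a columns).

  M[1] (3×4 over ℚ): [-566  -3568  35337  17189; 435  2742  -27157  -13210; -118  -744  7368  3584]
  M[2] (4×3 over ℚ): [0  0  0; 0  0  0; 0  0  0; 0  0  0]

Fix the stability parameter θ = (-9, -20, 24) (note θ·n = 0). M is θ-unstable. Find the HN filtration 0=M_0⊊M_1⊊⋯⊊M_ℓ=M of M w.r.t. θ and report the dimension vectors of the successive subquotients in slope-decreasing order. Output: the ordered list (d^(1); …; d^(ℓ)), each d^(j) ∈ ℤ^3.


Via rank(M_{q-1}∘⋯∘M_p): M ≅ I[1,1], I[1,2]^3, I[3,3]^4.
μ_θ-semistable layers: μ^(1)=24; μ^(2)=-9; μ^(3)=-29/2

((0, 0, 4); (1, 0, 0); (3, 3, 0))


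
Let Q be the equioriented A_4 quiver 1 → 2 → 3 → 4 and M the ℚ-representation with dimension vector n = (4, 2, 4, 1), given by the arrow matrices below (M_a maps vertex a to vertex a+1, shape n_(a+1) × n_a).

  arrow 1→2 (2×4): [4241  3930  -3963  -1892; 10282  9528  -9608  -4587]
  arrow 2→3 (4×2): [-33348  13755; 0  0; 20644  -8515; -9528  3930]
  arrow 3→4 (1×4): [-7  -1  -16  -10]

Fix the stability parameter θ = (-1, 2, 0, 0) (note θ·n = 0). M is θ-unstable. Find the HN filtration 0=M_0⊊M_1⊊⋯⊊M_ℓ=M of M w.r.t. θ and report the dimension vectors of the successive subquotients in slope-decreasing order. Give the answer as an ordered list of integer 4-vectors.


Via rank(M_{q-1}∘⋯∘M_p): M ≅ I[1,1]^2, I[1,2], I[1,4], I[3,3]^3.
μ_θ-semistable layers: μ^(1)=2; μ^(2)=2/3; μ^(3)=0; μ^(4)=-1

((0, 1, 0, 0); (0, 1, 1, 1); (0, 0, 3, 0); (4, 0, 0, 0))


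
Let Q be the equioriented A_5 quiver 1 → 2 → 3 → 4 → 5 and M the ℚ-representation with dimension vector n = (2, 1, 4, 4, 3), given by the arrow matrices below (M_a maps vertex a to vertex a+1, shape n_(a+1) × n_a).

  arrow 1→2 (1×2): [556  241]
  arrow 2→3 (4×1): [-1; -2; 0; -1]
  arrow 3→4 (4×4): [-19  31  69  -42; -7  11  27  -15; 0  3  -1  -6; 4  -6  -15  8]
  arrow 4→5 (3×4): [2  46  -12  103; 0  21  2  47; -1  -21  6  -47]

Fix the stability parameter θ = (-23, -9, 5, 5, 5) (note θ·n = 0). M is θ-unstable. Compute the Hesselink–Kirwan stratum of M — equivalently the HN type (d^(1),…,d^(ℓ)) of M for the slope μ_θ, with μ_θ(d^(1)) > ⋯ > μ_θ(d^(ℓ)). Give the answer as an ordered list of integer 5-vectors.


Interval decomposition of M: I[1,1], I[1,5], I[3,4], I[3,5]^2.
HN type (ℓ=3): μ^(1)=5; μ^(2)=-9; μ^(3)=-23

((0, 0, 4, 4, 3); (0, 1, 0, 0, 0); (2, 0, 0, 0, 0))


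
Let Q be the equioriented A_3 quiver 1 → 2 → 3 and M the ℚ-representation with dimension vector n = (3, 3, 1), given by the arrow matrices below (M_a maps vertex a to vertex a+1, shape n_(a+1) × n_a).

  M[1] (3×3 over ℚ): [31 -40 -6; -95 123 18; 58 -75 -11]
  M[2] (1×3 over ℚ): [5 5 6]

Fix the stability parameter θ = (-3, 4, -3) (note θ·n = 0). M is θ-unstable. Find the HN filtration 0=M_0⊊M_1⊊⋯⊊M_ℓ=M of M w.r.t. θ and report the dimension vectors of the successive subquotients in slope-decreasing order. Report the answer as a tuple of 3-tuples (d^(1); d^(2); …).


Barcode: M ≅ I[1,2]^2, I[1,3]. HN layers by μ_θ (3 steps, strictly decreasing):
  μ^(1)=4; μ^(2)=1/2; μ^(3)=-3

((0, 2, 0); (0, 1, 1); (3, 0, 0))


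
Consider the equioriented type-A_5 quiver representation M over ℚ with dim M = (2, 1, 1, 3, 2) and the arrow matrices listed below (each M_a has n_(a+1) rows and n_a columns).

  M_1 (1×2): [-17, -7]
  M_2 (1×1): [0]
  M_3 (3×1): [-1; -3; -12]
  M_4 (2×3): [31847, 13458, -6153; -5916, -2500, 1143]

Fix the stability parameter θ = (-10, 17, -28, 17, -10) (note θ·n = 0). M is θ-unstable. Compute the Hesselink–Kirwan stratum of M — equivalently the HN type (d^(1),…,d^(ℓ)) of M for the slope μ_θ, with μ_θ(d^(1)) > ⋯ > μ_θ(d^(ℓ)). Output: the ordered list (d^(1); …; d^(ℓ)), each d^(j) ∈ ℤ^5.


Via rank(M_{q-1}∘⋯∘M_p): M ≅ I[1,1], I[1,2], I[3,5], I[4,4], I[4,5].
μ_θ-semistable layers: μ^(1)=17; μ^(2)=7/2; μ^(3)=-10; μ^(4)=-28

((0, 1, 0, 1, 0); (0, 0, 0, 2, 2); (2, 0, 0, 0, 0); (0, 0, 1, 0, 0))


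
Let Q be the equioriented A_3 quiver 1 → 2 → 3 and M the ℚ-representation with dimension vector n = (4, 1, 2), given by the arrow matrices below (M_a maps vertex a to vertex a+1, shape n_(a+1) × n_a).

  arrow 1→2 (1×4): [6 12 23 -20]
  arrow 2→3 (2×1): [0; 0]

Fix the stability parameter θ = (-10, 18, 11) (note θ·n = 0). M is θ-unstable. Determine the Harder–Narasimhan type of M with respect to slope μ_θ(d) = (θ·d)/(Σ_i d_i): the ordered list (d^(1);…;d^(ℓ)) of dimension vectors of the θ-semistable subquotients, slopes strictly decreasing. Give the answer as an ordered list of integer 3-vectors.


Via rank(M_{q-1}∘⋯∘M_p): M ≅ I[1,1]^3, I[1,2], I[3,3]^2.
μ_θ-semistable layers: μ^(1)=18; μ^(2)=11; μ^(3)=-10

((0, 1, 0); (0, 0, 2); (4, 0, 0))


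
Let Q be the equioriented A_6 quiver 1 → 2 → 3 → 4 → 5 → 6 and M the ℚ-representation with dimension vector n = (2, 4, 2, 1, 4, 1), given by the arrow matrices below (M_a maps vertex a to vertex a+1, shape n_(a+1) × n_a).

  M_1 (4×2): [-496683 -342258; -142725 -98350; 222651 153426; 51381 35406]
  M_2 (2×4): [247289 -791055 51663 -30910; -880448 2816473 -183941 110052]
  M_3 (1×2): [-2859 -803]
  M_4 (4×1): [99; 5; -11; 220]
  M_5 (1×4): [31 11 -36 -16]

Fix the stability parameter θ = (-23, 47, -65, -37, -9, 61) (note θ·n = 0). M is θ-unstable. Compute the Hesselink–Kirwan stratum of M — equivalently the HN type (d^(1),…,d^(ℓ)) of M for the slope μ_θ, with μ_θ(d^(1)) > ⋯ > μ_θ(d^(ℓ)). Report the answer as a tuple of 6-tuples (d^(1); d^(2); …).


Barcode: M ≅ I[1,1], I[1,5], I[2,2]^2, I[2,3], I[5,5]^2, I[5,6]. HN layers by μ_θ (5 steps, strictly decreasing):
  μ^(1)=61; μ^(2)=47; μ^(3)=-9; μ^(4)=-55/3; μ^(5)=-23

((0, 0, 0, 0, 0, 1); (0, 2, 0, 0, 0, 0); (0, 1, 1, 0, 4, 0); (0, 1, 1, 1, 0, 0); (2, 0, 0, 0, 0, 0))


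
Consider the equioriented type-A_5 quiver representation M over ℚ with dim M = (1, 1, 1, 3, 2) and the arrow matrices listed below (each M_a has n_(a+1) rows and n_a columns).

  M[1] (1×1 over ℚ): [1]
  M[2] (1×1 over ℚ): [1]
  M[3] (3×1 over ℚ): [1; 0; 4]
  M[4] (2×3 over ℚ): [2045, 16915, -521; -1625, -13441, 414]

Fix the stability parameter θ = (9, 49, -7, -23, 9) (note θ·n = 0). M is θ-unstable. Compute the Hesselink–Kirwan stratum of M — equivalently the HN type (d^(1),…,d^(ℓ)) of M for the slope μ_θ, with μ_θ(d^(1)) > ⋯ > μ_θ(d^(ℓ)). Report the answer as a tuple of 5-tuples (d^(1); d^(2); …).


Barcode: M ≅ I[1,5], I[4,4], I[4,5]. HN layers by μ_θ (3 steps, strictly decreasing):
  μ^(1)=9; μ^(2)=7; μ^(3)=-23

((0, 0, 0, 0, 2); (1, 1, 1, 1, 0); (0, 0, 0, 2, 0))


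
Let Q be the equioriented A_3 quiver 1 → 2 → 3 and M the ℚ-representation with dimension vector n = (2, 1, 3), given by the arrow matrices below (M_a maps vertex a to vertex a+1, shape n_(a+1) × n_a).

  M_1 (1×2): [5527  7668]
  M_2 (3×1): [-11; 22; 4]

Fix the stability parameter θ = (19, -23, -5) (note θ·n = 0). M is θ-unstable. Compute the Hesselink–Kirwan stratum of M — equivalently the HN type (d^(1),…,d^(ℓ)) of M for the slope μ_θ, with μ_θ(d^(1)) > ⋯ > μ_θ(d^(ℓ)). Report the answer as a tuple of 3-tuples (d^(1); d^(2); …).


Interval decomposition of M: I[1,1], I[1,3], I[3,3]^2.
HN type (ℓ=3): μ^(1)=19; μ^(2)=-3; μ^(3)=-5

((1, 0, 0); (1, 1, 1); (0, 0, 2))


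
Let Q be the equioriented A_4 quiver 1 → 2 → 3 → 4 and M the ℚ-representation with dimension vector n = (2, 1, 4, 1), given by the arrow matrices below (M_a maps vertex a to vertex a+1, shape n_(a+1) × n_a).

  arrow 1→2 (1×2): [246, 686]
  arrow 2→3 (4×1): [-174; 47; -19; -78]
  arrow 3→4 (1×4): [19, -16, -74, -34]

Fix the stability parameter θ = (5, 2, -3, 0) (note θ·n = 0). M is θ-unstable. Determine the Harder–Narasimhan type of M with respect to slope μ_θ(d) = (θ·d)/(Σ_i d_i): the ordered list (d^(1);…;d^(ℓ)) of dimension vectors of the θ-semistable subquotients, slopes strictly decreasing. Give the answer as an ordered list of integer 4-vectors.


Via rank(M_{q-1}∘⋯∘M_p): M ≅ I[1,1], I[1,3], I[3,3]^2, I[3,4].
μ_θ-semistable layers: μ^(1)=5; μ^(2)=4/3; μ^(3)=0; μ^(4)=-3

((1, 0, 0, 0); (1, 1, 1, 0); (0, 0, 0, 1); (0, 0, 3, 0))


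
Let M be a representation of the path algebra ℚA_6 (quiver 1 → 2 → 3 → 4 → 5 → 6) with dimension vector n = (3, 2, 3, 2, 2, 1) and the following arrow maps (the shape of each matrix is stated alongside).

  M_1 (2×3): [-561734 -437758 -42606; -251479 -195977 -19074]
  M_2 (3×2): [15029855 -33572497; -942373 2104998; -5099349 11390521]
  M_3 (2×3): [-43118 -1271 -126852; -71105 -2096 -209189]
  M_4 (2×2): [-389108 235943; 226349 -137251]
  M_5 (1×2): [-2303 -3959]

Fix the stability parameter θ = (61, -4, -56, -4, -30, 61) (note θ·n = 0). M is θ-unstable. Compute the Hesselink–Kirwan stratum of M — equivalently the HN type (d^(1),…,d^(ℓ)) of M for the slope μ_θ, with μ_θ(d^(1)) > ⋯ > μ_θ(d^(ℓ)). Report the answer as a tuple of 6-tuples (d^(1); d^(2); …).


Via rank(M_{q-1}∘⋯∘M_p): M ≅ I[1,1], I[1,5], I[1,6], I[3,3].
μ_θ-semistable layers: μ^(1)=61; μ^(2)=-33/5; μ^(3)=-56

((1, 0, 0, 0, 0, 1); (2, 2, 2, 2, 2, 0); (0, 0, 1, 0, 0, 0))


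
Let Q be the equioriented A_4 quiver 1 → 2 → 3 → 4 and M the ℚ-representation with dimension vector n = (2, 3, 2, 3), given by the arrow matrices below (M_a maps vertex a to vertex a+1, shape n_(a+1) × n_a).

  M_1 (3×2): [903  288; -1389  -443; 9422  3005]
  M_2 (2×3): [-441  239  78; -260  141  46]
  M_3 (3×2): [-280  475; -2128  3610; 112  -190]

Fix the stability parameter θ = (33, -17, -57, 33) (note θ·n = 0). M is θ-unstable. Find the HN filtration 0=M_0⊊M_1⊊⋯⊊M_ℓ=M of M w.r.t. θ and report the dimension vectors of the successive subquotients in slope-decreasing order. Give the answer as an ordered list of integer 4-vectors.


Barcode: M ≅ I[1,3], I[1,4], I[2,2], I[4,4]^2. HN layers by μ_θ (3 steps, strictly decreasing):
  μ^(1)=33; μ^(2)=-41/3; μ^(3)=-17

((0, 0, 0, 3); (2, 2, 2, 0); (0, 1, 0, 0))


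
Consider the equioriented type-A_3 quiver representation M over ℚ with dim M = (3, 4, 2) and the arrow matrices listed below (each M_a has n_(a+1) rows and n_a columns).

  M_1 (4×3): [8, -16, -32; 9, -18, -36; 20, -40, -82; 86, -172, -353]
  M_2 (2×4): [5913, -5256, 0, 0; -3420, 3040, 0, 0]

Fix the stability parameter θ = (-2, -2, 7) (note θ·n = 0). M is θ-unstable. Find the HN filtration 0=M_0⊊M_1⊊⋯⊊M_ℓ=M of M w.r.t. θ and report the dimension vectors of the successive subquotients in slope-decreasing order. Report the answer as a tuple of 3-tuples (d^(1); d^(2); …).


Via rank(M_{q-1}∘⋯∘M_p): M ≅ I[1,1], I[1,2]^2, I[2,2], I[2,3], I[3,3].
μ_θ-semistable layers: μ^(1)=7; μ^(2)=-2

((0, 0, 2); (3, 4, 0))


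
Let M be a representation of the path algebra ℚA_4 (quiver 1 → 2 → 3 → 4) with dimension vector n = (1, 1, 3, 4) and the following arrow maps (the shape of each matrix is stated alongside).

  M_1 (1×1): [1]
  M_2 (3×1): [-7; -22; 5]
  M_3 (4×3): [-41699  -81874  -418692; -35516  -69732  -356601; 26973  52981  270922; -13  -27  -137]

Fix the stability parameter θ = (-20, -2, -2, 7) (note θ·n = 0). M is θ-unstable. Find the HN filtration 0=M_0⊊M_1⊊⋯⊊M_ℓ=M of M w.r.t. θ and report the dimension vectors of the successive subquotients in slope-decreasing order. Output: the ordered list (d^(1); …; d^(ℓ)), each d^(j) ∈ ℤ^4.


Interval decomposition of M: I[1,4], I[3,4]^2, I[4,4].
HN type (ℓ=3): μ^(1)=7; μ^(2)=-2; μ^(3)=-20

((0, 0, 0, 4); (0, 1, 3, 0); (1, 0, 0, 0))


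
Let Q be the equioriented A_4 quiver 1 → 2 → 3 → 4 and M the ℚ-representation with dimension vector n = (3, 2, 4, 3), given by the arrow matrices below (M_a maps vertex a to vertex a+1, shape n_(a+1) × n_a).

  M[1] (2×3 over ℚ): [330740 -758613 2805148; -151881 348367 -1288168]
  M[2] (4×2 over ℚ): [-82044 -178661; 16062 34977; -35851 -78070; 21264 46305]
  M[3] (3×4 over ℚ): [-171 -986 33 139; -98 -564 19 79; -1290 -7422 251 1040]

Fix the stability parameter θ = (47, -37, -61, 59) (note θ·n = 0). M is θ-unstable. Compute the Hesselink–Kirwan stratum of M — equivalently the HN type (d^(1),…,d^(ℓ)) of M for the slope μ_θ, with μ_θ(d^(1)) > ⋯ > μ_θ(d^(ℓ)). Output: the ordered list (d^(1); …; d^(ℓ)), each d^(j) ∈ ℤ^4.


Interval decomposition of M: I[1,1], I[1,4]^2, I[3,3], I[3,4].
HN type (ℓ=4): μ^(1)=59; μ^(2)=47; μ^(3)=-17; μ^(4)=-61

((0, 0, 0, 3); (1, 0, 0, 0); (2, 2, 2, 0); (0, 0, 2, 0))


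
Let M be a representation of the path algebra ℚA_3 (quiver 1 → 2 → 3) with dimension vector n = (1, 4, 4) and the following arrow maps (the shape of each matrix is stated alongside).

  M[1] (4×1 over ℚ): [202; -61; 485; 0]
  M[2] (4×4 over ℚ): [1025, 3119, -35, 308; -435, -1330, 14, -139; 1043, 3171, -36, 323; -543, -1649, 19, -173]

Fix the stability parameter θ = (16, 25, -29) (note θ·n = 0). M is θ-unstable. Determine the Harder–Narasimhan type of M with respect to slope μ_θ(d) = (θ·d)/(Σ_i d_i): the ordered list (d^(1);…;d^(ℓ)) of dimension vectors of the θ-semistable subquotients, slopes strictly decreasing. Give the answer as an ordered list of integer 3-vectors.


Barcode: M ≅ I[1,3], I[2,3]^3. HN layers by μ_θ (2 steps, strictly decreasing):
  μ^(1)=4; μ^(2)=-2

((1, 1, 1); (0, 3, 3))


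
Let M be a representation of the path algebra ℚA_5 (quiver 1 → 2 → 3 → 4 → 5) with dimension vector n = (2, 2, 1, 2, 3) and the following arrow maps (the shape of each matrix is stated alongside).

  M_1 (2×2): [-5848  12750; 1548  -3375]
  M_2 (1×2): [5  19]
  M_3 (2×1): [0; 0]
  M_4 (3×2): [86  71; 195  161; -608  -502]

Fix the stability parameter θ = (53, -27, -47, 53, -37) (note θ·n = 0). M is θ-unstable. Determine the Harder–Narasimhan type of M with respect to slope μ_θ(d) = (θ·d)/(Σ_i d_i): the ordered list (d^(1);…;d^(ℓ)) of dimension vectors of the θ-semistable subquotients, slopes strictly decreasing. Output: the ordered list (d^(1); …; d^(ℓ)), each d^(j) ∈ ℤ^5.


Via rank(M_{q-1}∘⋯∘M_p): M ≅ I[1,1], I[1,3], I[2,2], I[4,5]^2, I[5,5].
μ_θ-semistable layers: μ^(1)=53; μ^(2)=8; μ^(3)=-7; μ^(4)=-27; μ^(5)=-37

((1, 0, 0, 0, 0); (0, 0, 0, 2, 2); (1, 1, 1, 0, 0); (0, 1, 0, 0, 0); (0, 0, 0, 0, 1))


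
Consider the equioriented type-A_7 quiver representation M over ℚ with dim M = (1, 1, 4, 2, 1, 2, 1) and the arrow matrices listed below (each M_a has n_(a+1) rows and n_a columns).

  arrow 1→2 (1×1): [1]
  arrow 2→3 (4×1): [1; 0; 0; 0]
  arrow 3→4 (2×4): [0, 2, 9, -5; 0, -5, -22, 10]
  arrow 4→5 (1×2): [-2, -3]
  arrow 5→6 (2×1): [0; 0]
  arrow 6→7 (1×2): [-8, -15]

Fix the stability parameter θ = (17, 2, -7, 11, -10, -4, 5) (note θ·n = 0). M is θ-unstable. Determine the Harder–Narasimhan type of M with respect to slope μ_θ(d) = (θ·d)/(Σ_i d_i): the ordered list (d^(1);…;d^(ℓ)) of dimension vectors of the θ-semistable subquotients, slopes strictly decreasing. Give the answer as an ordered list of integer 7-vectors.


Barcode: M ≅ I[1,3], I[3,3], I[3,4], I[3,5], I[6,6], I[6,7]. HN layers by μ_θ (6 steps, strictly decreasing):
  μ^(1)=11; μ^(2)=5; μ^(3)=4; μ^(4)=1/2; μ^(5)=-4; μ^(6)=-7

((0, 0, 0, 1, 0, 0, 0); (0, 0, 0, 0, 0, 0, 1); (1, 1, 1, 0, 0, 0, 0); (0, 0, 0, 1, 1, 0, 0); (0, 0, 0, 0, 0, 2, 0); (0, 0, 3, 0, 0, 0, 0))


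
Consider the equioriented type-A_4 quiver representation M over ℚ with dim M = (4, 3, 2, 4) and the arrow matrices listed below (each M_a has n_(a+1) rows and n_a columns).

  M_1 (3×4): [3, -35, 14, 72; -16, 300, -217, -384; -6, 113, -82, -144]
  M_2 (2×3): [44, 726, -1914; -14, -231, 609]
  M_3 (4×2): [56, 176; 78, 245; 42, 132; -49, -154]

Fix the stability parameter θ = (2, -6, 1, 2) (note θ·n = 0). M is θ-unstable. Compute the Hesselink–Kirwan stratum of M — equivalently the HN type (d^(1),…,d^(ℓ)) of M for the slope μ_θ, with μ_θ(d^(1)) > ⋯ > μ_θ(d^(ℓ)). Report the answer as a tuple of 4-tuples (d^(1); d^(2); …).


Interval decomposition of M: I[1,1], I[1,2]^2, I[1,4], I[3,4], I[4,4]^2.
HN type (ℓ=3): μ^(1)=2; μ^(2)=1; μ^(3)=-2

((1, 0, 0, 4); (0, 0, 2, 0); (3, 3, 0, 0))


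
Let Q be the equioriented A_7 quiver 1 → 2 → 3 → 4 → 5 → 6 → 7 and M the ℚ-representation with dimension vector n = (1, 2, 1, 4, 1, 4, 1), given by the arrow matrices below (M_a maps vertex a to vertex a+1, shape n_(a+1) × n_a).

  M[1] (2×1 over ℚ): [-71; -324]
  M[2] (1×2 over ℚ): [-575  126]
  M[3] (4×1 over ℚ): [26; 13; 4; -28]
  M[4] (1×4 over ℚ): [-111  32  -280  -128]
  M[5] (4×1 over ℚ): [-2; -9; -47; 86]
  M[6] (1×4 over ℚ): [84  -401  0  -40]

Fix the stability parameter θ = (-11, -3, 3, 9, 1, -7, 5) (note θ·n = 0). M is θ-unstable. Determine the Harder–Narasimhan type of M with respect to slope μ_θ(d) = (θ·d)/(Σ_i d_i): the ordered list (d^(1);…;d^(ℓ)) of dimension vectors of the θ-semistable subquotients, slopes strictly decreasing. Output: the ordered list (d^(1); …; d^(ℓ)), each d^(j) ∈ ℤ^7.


Barcode: M ≅ I[1,7], I[2,2], I[4,4]^3, I[6,6]^3. HN layers by μ_θ (6 steps, strictly decreasing):
  μ^(1)=9; μ^(2)=5; μ^(3)=3/2; μ^(4)=-3; μ^(5)=-7; μ^(6)=-11

((0, 0, 0, 3, 0, 0, 0); (0, 0, 0, 0, 0, 0, 1); (0, 0, 1, 1, 1, 1, 0); (0, 2, 0, 0, 0, 0, 0); (0, 0, 0, 0, 0, 3, 0); (1, 0, 0, 0, 0, 0, 0))


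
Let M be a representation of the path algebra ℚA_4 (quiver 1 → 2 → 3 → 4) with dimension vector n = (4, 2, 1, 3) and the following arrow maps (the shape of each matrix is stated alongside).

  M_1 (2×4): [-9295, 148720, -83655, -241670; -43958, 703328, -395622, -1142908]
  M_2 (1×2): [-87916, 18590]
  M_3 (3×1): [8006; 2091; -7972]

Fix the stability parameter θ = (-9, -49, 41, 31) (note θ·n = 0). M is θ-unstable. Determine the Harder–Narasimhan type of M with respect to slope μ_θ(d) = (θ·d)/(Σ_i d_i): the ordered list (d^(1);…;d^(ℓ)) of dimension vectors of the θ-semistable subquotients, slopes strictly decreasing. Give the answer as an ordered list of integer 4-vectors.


Barcode: M ≅ I[1,1]^3, I[1,2], I[2,4], I[4,4]^2. HN layers by μ_θ (5 steps, strictly decreasing):
  μ^(1)=36; μ^(2)=31; μ^(3)=-9; μ^(4)=-29; μ^(5)=-49

((0, 0, 1, 1); (0, 0, 0, 2); (3, 0, 0, 0); (1, 1, 0, 0); (0, 1, 0, 0))


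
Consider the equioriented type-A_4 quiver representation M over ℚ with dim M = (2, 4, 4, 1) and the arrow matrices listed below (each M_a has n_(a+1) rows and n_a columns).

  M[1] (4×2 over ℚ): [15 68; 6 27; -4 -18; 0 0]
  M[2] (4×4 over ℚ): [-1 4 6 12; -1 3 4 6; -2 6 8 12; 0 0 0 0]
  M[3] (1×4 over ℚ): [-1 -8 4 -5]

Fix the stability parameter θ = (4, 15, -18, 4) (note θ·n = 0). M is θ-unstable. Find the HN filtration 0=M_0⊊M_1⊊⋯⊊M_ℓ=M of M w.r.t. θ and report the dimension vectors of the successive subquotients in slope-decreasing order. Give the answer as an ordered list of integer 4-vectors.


Via rank(M_{q-1}∘⋯∘M_p): M ≅ I[1,3], I[1,4], I[2,2]^2, I[3,3]^2.
μ_θ-semistable layers: μ^(1)=15; μ^(2)=4; μ^(3)=1/3; μ^(4)=-18

((0, 2, 0, 0); (0, 0, 0, 1); (2, 2, 2, 0); (0, 0, 2, 0))


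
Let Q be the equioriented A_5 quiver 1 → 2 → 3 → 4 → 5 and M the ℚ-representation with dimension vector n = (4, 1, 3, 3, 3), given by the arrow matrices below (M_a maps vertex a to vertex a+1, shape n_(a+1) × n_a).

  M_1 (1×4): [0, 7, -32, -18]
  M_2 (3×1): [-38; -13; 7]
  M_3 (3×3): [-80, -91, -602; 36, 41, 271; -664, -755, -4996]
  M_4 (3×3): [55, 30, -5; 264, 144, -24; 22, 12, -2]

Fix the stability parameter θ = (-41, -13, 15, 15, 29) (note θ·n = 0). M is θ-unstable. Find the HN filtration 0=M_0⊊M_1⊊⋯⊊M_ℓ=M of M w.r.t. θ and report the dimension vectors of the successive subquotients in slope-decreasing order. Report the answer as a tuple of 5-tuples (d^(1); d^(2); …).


Barcode: M ≅ I[1,1]^3, I[1,4], I[3,3], I[3,4], I[4,5], I[5,5]^2. HN layers by μ_θ (4 steps, strictly decreasing):
  μ^(1)=29; μ^(2)=15; μ^(3)=-13; μ^(4)=-41

((0, 0, 0, 0, 3); (0, 0, 3, 3, 0); (0, 1, 0, 0, 0); (4, 0, 0, 0, 0))


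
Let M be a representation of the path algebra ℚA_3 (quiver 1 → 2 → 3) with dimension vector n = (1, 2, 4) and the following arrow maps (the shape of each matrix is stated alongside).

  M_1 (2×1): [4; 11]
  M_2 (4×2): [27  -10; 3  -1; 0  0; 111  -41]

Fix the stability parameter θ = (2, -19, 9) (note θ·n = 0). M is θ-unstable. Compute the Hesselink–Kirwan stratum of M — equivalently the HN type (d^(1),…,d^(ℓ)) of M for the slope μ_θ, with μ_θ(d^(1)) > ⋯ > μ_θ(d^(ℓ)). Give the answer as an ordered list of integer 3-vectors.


Barcode: M ≅ I[1,3], I[2,3], I[3,3]^2. HN layers by μ_θ (3 steps, strictly decreasing):
  μ^(1)=9; μ^(2)=-17/2; μ^(3)=-19

((0, 0, 4); (1, 1, 0); (0, 1, 0))


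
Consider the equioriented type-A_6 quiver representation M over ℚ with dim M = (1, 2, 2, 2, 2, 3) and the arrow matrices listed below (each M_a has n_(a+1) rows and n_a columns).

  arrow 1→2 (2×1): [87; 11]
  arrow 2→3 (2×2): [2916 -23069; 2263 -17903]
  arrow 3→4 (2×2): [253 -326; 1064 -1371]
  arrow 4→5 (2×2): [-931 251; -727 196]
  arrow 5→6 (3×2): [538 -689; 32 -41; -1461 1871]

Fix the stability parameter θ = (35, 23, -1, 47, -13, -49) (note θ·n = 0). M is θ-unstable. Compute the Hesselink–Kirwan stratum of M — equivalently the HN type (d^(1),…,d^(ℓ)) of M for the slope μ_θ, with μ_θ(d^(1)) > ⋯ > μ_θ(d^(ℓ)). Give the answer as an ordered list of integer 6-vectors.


Barcode: M ≅ I[1,6], I[2,6], I[6,6]. HN layers by μ_θ (3 steps, strictly decreasing):
  μ^(1)=7; μ^(2)=7/5; μ^(3)=-49

((1, 1, 1, 1, 1, 1); (0, 1, 1, 1, 1, 1); (0, 0, 0, 0, 0, 1))


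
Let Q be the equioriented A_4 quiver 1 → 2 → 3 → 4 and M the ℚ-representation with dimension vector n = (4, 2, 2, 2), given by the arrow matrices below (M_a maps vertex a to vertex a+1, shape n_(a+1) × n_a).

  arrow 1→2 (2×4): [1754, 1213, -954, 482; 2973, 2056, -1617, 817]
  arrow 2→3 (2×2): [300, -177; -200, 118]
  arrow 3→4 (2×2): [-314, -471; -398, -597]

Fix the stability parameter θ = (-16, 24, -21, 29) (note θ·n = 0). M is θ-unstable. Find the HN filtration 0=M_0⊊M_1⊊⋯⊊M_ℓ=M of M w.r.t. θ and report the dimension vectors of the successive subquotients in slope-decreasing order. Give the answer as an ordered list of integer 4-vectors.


Barcode: M ≅ I[1,1]^2, I[1,2], I[1,3], I[3,4], I[4,4]. HN layers by μ_θ (5 steps, strictly decreasing):
  μ^(1)=29; μ^(2)=24; μ^(3)=3/2; μ^(4)=-16; μ^(5)=-21

((0, 0, 0, 2); (0, 1, 0, 0); (0, 1, 1, 0); (4, 0, 0, 0); (0, 0, 1, 0))


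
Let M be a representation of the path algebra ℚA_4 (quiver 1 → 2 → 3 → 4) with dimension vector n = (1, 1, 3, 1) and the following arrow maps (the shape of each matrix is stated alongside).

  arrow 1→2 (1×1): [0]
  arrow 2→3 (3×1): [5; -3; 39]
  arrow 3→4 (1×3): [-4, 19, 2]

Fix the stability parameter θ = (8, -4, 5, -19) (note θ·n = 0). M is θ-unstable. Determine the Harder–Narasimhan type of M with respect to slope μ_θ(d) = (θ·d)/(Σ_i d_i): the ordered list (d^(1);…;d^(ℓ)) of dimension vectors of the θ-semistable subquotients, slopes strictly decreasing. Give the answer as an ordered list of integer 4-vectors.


Interval decomposition of M: I[1,1], I[2,4], I[3,3]^2.
HN type (ℓ=3): μ^(1)=8; μ^(2)=5; μ^(3)=-6

((1, 0, 0, 0); (0, 0, 2, 0); (0, 1, 1, 1))


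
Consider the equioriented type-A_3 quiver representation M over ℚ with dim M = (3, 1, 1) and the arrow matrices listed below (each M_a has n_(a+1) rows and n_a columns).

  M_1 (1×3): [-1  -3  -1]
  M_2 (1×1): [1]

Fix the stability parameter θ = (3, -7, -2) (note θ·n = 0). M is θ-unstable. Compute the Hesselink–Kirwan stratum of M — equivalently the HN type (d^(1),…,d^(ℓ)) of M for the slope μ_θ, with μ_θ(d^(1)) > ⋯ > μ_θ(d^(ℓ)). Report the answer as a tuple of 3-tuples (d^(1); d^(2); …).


Interval decomposition of M: I[1,1]^2, I[1,3].
HN type (ℓ=2): μ^(1)=3; μ^(2)=-2

((2, 0, 0); (1, 1, 1))


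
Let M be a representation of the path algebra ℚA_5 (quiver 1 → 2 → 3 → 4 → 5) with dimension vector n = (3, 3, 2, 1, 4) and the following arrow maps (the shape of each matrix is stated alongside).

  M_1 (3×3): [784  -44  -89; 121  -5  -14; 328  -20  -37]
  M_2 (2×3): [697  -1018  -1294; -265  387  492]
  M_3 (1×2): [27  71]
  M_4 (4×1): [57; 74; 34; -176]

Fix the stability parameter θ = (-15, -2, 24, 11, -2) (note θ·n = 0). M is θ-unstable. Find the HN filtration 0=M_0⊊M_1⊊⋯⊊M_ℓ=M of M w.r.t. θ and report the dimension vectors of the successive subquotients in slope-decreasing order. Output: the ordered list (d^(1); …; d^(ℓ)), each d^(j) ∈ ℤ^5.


Interval decomposition of M: I[1,1], I[1,3], I[1,5], I[2,2], I[5,5]^3.
HN type (ℓ=4): μ^(1)=24; μ^(2)=11; μ^(3)=-2; μ^(4)=-15

((0, 0, 1, 0, 0); (0, 0, 1, 1, 1); (0, 3, 0, 0, 3); (3, 0, 0, 0, 0))


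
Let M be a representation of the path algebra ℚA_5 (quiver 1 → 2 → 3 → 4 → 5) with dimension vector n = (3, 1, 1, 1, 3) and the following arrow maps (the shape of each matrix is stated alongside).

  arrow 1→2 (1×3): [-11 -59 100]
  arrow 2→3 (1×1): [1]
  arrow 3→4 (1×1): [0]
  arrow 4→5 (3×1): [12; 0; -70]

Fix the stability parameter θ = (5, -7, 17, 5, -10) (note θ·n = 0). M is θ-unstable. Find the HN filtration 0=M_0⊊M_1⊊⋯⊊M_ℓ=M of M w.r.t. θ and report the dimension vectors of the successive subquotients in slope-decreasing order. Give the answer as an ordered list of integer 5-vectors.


Interval decomposition of M: I[1,1]^2, I[1,3], I[4,5], I[5,5]^2.
HN type (ℓ=5): μ^(1)=17; μ^(2)=5; μ^(3)=-1; μ^(4)=-5/2; μ^(5)=-10

((0, 0, 1, 0, 0); (2, 0, 0, 0, 0); (1, 1, 0, 0, 0); (0, 0, 0, 1, 1); (0, 0, 0, 0, 2))


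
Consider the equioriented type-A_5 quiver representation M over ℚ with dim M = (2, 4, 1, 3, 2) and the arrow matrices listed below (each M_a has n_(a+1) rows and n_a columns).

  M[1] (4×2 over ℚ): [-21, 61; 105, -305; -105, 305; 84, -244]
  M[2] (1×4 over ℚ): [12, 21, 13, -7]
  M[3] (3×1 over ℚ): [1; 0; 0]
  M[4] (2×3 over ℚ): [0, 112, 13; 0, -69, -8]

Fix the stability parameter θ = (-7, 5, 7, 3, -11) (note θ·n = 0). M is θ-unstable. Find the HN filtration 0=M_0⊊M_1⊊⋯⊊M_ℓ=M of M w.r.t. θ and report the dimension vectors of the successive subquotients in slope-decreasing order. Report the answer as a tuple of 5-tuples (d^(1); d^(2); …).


Via rank(M_{q-1}∘⋯∘M_p): M ≅ I[1,1], I[1,2], I[2,2]^2, I[2,4], I[4,5]^2.
μ_θ-semistable layers: μ^(1)=5; μ^(2)=-4; μ^(3)=-7

((0, 4, 1, 1, 0); (0, 0, 0, 2, 2); (2, 0, 0, 0, 0))


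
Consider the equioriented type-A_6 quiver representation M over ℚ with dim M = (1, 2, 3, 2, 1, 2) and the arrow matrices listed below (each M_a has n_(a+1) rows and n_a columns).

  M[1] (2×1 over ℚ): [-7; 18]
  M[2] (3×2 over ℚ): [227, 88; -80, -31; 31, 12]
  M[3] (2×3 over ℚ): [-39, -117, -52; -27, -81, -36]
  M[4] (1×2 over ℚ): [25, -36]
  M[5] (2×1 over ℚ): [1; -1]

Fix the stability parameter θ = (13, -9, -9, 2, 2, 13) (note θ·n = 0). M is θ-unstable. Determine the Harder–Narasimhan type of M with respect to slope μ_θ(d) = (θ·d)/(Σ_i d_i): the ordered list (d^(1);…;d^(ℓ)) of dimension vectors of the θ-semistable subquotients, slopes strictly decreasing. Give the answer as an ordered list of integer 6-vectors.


Via rank(M_{q-1}∘⋯∘M_p): M ≅ I[1,6], I[2,3], I[3,3], I[4,4], I[6,6].
μ_θ-semistable layers: μ^(1)=13; μ^(2)=2; μ^(3)=-5/3; μ^(4)=-9

((0, 0, 0, 0, 0, 2); (0, 0, 0, 2, 1, 0); (1, 1, 1, 0, 0, 0); (0, 1, 2, 0, 0, 0))


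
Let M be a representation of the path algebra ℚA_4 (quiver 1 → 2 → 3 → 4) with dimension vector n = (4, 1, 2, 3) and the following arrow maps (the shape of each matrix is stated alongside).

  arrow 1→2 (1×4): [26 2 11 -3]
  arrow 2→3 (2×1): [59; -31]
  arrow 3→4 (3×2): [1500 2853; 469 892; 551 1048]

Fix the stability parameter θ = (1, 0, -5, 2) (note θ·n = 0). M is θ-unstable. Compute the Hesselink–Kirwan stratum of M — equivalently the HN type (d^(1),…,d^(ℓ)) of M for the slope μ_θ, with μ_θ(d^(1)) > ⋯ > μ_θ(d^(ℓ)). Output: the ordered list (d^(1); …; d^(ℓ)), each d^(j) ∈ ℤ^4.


Via rank(M_{q-1}∘⋯∘M_p): M ≅ I[1,1]^3, I[1,4], I[3,4], I[4,4].
μ_θ-semistable layers: μ^(1)=2; μ^(2)=1; μ^(3)=-4/3; μ^(4)=-5

((0, 0, 0, 3); (3, 0, 0, 0); (1, 1, 1, 0); (0, 0, 1, 0))


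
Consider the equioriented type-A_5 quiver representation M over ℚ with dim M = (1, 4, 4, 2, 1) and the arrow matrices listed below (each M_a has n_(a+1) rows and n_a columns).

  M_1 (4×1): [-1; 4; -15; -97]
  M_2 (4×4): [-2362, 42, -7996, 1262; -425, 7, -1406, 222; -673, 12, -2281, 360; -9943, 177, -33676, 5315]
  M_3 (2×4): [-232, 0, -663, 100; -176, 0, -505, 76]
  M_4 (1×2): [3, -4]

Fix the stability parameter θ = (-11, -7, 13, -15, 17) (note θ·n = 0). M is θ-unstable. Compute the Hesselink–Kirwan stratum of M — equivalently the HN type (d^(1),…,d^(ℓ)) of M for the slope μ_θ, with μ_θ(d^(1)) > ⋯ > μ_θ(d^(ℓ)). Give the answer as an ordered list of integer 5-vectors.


Interval decomposition of M: I[1,3], I[2,2], I[2,3], I[2,5], I[3,4].
HN type (ℓ=5): μ^(1)=17; μ^(2)=13; μ^(3)=-1; μ^(4)=-7; μ^(5)=-11

((0, 0, 0, 0, 1); (0, 0, 2, 0, 0); (0, 0, 2, 2, 0); (0, 4, 0, 0, 0); (1, 0, 0, 0, 0))


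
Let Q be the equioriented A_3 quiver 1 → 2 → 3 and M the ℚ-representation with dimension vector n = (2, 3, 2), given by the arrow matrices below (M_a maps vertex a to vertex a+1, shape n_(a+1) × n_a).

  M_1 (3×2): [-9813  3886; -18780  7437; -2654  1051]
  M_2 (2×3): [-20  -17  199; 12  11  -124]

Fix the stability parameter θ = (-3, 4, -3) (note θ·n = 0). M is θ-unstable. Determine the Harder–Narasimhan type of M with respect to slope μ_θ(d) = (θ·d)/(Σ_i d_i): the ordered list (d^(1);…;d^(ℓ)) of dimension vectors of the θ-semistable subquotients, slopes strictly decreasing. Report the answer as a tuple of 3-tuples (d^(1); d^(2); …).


Barcode: M ≅ I[1,3]^2, I[2,2]. HN layers by μ_θ (3 steps, strictly decreasing):
  μ^(1)=4; μ^(2)=1/2; μ^(3)=-3

((0, 1, 0); (0, 2, 2); (2, 0, 0))


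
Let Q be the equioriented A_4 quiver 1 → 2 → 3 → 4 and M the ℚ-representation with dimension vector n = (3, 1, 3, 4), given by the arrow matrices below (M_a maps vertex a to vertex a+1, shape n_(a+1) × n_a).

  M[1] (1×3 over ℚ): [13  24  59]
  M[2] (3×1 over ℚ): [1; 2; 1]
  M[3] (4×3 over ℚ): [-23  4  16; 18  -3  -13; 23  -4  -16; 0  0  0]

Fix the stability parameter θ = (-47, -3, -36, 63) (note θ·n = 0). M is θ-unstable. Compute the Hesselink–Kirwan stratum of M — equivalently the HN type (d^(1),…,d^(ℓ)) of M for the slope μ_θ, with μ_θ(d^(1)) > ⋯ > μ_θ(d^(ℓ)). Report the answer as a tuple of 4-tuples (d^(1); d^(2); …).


Interval decomposition of M: I[1,1]^2, I[1,4], I[3,3], I[3,4], I[4,4]^2.
HN type (ℓ=4): μ^(1)=63; μ^(2)=-39/2; μ^(3)=-36; μ^(4)=-47

((0, 0, 0, 4); (0, 1, 1, 0); (0, 0, 2, 0); (3, 0, 0, 0))


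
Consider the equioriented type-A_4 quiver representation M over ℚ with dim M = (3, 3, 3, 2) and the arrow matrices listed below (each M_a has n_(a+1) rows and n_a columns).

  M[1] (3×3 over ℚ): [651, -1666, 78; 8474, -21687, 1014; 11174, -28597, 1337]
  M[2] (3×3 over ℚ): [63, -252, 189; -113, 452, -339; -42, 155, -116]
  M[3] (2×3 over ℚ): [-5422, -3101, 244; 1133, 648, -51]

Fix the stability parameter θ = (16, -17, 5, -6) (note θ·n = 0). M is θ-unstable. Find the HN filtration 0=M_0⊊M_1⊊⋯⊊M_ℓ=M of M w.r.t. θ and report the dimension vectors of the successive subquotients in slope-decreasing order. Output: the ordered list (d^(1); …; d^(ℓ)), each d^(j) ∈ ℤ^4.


Via rank(M_{q-1}∘⋯∘M_p): M ≅ I[1,2], I[1,4]^2, I[3,3].
μ_θ-semistable layers: μ^(1)=5; μ^(2)=-1/2

((0, 0, 1, 0); (3, 3, 2, 2))


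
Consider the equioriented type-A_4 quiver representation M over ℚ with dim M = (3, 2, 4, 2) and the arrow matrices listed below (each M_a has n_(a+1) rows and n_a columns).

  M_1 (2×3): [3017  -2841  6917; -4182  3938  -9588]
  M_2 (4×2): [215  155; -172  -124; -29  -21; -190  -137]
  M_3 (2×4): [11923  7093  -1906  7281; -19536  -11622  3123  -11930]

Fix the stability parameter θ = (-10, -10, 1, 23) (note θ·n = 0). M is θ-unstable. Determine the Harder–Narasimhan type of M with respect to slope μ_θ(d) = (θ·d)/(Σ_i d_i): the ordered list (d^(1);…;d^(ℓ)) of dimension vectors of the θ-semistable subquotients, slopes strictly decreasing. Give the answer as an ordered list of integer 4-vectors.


Via rank(M_{q-1}∘⋯∘M_p): M ≅ I[1,1], I[1,4]^2, I[3,3]^2.
μ_θ-semistable layers: μ^(1)=23; μ^(2)=1; μ^(3)=-10

((0, 0, 0, 2); (0, 0, 4, 0); (3, 2, 0, 0))


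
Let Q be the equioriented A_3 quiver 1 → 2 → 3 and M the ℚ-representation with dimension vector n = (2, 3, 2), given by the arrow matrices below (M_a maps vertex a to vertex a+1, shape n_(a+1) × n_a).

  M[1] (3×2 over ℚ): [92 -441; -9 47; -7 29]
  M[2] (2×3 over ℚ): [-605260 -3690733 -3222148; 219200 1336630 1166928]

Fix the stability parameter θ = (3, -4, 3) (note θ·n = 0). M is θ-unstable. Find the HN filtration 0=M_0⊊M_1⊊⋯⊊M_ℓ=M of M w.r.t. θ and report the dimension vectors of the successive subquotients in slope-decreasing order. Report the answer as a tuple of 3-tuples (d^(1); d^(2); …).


Interval decomposition of M: I[1,3]^2, I[2,2].
HN type (ℓ=3): μ^(1)=3; μ^(2)=-1/2; μ^(3)=-4

((0, 0, 2); (2, 2, 0); (0, 1, 0))


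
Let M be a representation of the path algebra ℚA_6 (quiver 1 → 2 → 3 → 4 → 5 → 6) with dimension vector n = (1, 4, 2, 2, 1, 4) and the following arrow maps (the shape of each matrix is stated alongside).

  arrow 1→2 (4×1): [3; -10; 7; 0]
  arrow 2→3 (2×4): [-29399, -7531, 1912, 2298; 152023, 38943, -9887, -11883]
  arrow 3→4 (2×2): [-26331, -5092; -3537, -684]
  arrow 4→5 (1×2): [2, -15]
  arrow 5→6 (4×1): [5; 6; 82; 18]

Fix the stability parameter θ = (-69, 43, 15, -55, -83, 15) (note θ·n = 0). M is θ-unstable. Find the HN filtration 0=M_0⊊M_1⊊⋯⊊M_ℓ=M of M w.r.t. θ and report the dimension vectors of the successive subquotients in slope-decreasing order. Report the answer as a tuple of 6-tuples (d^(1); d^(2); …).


Interval decomposition of M: I[1,6], I[2,2]^2, I[2,3], I[4,4], I[6,6]^3.
HN type (ℓ=6): μ^(1)=43; μ^(2)=29; μ^(3)=15; μ^(4)=-20; μ^(5)=-55; μ^(6)=-69

((0, 2, 0, 0, 0, 0); (0, 1, 1, 0, 0, 0); (0, 0, 0, 0, 0, 4); (0, 1, 1, 1, 1, 0); (0, 0, 0, 1, 0, 0); (1, 0, 0, 0, 0, 0))
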